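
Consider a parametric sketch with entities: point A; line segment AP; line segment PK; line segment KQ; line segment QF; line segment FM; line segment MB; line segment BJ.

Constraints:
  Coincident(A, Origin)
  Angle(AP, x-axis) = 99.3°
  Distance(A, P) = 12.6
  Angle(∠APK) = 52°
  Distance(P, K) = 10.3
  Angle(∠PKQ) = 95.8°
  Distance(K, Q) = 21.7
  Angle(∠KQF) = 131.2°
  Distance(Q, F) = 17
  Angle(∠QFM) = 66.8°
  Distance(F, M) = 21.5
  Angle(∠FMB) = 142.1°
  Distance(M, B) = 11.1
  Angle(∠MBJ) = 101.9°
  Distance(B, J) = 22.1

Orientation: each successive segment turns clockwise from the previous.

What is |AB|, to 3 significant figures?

14.3

A is at the origin; AP runs at 99.3° with length 12.6, so P = (-2.04, 12.4). ∠APK = 52.0° gives PK at -28.7° from the x-axis; with |PK| = 10.3, K = (7.00, 7.49). ∠PKQ = 95.8° gives KQ at -113° from the x-axis; with |KQ| = 21.7, Q = (-1.45, -12.5). ∠KQF = 131.2° gives QF at -162° from the x-axis; with |QF| = 17.0, F = (-17.6, -17.8). ∠QFM = 66.8° gives FM at 85.1° from the x-axis; with |FM| = 21.5, M = (-15.7, 3.58). ∠FMB = 142.1° gives MB at 47.2° from the x-axis; with |MB| = 11.1, B = (-8.21, 11.7). Then |AB| = |B − A| = 14.3.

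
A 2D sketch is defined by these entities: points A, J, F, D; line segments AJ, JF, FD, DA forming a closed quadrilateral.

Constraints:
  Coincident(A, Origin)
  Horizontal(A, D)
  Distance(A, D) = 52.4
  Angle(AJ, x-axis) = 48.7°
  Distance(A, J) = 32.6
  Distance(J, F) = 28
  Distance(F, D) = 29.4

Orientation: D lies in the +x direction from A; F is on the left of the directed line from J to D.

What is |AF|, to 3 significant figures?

57.1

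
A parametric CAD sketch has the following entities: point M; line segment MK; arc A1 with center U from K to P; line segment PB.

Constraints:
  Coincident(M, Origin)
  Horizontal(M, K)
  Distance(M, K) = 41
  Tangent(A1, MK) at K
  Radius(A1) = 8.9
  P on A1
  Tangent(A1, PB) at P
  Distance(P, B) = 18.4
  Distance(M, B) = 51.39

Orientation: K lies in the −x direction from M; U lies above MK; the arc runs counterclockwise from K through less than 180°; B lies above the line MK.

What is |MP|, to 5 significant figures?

35.775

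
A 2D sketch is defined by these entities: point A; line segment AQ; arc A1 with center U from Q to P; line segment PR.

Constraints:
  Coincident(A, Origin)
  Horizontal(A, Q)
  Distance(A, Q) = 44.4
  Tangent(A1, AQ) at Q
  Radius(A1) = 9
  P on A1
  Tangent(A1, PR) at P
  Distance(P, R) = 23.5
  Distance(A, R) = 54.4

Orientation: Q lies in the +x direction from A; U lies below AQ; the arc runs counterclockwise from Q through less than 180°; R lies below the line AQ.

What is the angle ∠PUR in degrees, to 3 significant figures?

69.0°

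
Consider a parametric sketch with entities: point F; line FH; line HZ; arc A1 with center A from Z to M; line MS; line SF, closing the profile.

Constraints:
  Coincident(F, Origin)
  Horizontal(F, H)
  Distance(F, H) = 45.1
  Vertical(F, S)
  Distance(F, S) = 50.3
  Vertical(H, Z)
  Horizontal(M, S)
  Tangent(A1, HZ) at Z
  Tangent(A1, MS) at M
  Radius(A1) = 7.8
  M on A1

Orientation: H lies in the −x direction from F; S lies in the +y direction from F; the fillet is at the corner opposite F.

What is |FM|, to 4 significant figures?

62.62

F is at the origin; FH is horizontal with |FH| = 45.1 and H on the −x side, so H = (-45.10, 0.000). FS is vertical with |FS| = 50.3 and S on the +y side, so S = (0.000, 50.30). The virtual corner opposite F is at (-45.10, 50.30). Tangency of A1 to HZ means the radius AZ is perpendicular to HZ and tangency of A1 to MS means the radius AM is perpendicular to MS, with radius 7.8, so the center A sits 7.8 in from both sides at A = (-37.30, 42.50). That places the tangent points at Z = (-45.10, 42.50) on HZ and M = (-37.30, 50.30) on MS. Then |FM| = |M − F| = 62.62.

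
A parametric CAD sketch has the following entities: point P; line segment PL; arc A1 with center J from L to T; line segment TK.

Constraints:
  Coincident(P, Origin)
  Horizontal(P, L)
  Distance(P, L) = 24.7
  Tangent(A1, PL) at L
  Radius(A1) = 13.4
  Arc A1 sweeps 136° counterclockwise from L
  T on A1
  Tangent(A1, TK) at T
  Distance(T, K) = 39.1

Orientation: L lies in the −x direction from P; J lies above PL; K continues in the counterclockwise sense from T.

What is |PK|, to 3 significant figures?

66.4

P is at the origin; PL is horizontal with |PL| = 24.7 and L on the −x side, so L = (-24.7, 0.00). Since A1 is tangent to PL there, JL ⟂ PL, so J = L + (0, 13.4) = (-24.7, 13.4). On A1, L sits at bearing -90° from J; a 136° counterclockwise sweep puts T at bearing 46°, so T = J + 13.4·(cos 46°, sin 46°) = (-15.4, 23.0). Since A1 is tangent to TK there, JT ⟂ TK, so TK runs along (−sin 46°, cos 46°); with |TK| = 39.1, K = (-43.5, 50.2). Then |PK| = |K − P| = 66.4.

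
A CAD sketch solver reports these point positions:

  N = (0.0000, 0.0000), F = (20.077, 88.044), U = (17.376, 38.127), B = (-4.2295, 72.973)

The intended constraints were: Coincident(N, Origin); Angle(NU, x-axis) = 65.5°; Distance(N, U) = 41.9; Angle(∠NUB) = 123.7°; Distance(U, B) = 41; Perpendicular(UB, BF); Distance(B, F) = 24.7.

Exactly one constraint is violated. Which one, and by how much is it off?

Distance(B, F) = 24.7 — off by 3.90.

N = (0.00, 0.00) ✓; NU at 65.50° ✓; |NU| = 41.90 ✓; ∠NUB = 123.7° ✓; |UB| = 41.00 ✓; ∠(UB, BF) = 90.00° ✓; |BF| = 28.60 ✗.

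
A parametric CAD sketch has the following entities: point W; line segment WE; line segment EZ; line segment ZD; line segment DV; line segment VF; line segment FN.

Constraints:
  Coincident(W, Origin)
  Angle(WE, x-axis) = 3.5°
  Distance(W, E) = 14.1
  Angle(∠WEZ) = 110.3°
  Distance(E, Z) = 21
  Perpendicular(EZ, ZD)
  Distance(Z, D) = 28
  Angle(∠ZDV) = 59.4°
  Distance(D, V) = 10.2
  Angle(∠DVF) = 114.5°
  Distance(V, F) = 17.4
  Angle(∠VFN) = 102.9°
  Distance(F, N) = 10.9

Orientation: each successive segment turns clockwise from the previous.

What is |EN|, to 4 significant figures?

25.25

∠DVF = 114.5° gives VF at 17.70° from the x-axis; with |VF| = 17.4, F = (14.71, -14.23). ∠VFN = 102.9° gives FN at -59.40° from the x-axis; with |FN| = 10.9, N = (20.26, -23.62). Then |EN| = |N − E| = 25.25.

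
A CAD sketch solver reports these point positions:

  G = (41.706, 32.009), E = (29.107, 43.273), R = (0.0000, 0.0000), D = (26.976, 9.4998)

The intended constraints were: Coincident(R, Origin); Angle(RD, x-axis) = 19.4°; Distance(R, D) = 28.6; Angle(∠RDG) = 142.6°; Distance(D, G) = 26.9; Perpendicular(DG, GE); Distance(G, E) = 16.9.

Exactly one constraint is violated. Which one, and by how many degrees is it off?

Perpendicular(DG, GE) — off by 8.60°.

R = (0.00, 0.00) ✓; RD at 19.40° ✓; |RD| = 28.60 ✓; ∠RDG = 142.6° ✓; |DG| = 26.90 ✓; ∠(DG, GE) = 81.40° ✗; |GE| = 16.90 ✓.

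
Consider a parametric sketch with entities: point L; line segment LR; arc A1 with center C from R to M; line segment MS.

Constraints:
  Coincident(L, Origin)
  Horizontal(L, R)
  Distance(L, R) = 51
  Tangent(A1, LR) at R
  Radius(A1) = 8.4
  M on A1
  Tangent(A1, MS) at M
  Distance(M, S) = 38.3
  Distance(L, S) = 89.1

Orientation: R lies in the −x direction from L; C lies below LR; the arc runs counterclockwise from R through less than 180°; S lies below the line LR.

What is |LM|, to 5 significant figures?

56.968

Checks: |CM| = 8.400 ✓; ∠(CM, MS) = 90.00° ✓; |MS| = 38.30 ✓; |LS| = 89.10 ✓.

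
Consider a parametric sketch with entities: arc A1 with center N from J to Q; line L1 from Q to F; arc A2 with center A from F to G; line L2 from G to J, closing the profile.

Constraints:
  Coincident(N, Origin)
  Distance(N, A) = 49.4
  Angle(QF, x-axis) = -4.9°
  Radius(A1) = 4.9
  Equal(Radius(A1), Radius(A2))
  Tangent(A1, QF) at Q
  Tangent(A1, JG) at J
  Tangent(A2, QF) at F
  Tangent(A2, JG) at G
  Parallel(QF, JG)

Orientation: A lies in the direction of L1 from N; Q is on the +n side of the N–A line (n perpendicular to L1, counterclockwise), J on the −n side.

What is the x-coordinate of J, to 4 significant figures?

-0.4185

The slot axis is L1's direction at -4.9°, so u = (cos -4.9°, sin -4.9°) = (0.9963, -0.08542) and n = (−sin -4.9°, cos -4.9°) = (0.08542, 0.9963). N is at the origin and A lies 49.4 along u from N, so A = 49.4·u = (49.22, -4.220). Tangency of A1 to both parallel lines with radius 4.9 puts Q and J at N ± 4.9·n: Q = (0.4185, 4.882), J = (-0.4185, -4.882). So J.x = -0.4185.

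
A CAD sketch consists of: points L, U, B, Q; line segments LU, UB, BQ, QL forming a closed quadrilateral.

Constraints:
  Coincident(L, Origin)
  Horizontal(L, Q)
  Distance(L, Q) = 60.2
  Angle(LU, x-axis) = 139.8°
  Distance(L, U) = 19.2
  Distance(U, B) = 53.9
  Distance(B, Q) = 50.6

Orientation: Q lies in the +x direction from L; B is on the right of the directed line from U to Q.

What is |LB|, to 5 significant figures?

35.238

Checks: |UB| = 53.90 ✓; |BQ| = 50.60 ✓.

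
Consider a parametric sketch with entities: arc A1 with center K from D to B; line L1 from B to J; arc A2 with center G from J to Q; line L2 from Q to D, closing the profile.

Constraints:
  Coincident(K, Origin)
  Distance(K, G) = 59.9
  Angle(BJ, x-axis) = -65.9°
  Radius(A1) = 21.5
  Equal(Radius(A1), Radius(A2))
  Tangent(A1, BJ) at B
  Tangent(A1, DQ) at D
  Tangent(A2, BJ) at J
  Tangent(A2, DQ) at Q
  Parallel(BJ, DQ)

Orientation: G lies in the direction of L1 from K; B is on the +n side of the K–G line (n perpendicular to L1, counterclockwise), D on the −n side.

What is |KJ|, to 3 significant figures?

63.6

Tangency of A1 to both parallel lines with radius 21.5 puts B and D at K ± 21.5·n: B = (19.6, 8.78), D = (-19.6, -8.78). Equal radii place J and Q the same way about G: J = G + 21.5·n = (44.1, -45.9), Q = G − 21.5·n = (4.83, -63.5). Then |KJ| = |J − K| = 63.6.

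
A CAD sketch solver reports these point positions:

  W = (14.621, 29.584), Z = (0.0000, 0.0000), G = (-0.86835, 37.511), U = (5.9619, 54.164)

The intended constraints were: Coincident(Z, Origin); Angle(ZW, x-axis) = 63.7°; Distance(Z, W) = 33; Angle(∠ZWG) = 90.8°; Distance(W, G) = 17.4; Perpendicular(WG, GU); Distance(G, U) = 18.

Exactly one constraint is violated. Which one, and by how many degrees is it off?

Perpendicular(WG, GU) — off by 4.80°.

Z = (0.00, 0.00) ✓; ZW at 63.70° ✓; |ZW| = 33.00 ✓; ∠ZWG = 90.80° ✓; |WG| = 17.40 ✓; ∠(WG, GU) = 85.20° ✗; |GU| = 18.00 ✓.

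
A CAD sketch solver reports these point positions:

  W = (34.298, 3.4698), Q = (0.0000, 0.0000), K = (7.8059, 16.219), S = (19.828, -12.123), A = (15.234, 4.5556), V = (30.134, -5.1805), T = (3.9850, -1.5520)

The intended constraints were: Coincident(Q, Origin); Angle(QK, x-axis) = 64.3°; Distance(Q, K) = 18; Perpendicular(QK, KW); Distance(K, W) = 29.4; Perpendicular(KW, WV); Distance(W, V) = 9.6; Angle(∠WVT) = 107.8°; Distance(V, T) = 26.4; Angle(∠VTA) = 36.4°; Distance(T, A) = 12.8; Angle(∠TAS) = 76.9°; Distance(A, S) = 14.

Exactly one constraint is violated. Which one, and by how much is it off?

Distance(A, S) = 14 — off by 3.30.

Q = (0.00, 0.00) ✓; QK at 64.30° ✓; |QK| = 18.00 ✓; ∠(QK, KW) = 90.00° ✓; |KW| = 29.40 ✓; ∠(KW, WV) = 90.01° ✓; |WV| = 9.600 ✓; ∠WVT = 107.8° ✓; |VT| = 26.40 ✓; ∠VTA = 36.40° ✓; |TA| = 12.80 ✓; ∠TAS = 76.90° ✓; |AS| = 17.30 ✗.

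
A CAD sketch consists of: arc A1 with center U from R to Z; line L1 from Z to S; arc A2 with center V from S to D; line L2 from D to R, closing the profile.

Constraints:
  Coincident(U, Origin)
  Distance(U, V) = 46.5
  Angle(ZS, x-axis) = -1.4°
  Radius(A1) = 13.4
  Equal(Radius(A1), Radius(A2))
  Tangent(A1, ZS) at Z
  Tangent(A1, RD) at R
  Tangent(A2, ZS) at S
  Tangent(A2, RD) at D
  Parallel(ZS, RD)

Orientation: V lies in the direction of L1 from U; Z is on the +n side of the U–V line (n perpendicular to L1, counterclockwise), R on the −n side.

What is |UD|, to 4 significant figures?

48.39

The slot axis is L1's direction at -1.4°, so u = (cos -1.4°, sin -1.4°) = (0.9997, -0.02443) and n = (−sin -1.4°, cos -1.4°) = (0.02443, 0.9997). U is at the origin and V lies 46.5 along u from U, so V = 46.5·u = (46.49, -1.136). Tangency of A1 to both parallel lines with radius 13.4 puts Z and R at U ± 13.4·n: Z = (0.3274, 13.40), R = (-0.3274, -13.40). Equal radii place S and D the same way about V: S = V + 13.4·n = (46.81, 12.26), D = V − 13.4·n = (46.16, -14.53). Then |UD| = |D − U| = 48.39.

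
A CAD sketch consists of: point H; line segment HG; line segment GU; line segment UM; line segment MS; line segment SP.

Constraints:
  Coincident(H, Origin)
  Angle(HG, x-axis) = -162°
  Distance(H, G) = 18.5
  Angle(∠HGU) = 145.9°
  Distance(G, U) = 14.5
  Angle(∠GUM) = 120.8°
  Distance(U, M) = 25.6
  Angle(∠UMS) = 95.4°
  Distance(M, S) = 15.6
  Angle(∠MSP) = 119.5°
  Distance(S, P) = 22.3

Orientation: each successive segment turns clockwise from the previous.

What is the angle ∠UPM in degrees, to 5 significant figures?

47.976°

H is at the origin; HG runs at -162.0° with length 18.5, so G = (-17.595, -5.7168). ∠HGU = 145.9° gives GU at 163.90° from the x-axis; with |GU| = 14.5, U = (-31.526, -1.6958). ∠GUM = 120.8° gives UM at 104.70° from the x-axis; with |UM| = 25.6, M = (-38.022, 23.066). ∠UMS = 95.4° gives MS at 20.100° from the x-axis; with |MS| = 15.6, S = (-23.372, 28.427). ∠MSP = 119.5° gives SP at -40.400° from the x-axis; with |SP| = 22.3, P = (-6.3899, 13.974). Then cos ∠UPM = PU·PM / (|PU||PM|), giving 47.976°.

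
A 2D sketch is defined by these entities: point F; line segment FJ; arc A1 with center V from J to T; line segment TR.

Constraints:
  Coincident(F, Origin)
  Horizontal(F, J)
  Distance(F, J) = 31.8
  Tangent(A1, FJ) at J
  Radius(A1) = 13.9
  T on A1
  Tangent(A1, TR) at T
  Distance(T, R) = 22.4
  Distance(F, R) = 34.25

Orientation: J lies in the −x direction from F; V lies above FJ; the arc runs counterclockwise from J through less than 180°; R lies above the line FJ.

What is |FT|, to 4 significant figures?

21.05

F is at the origin; FJ is horizontal with |FJ| = 31.8 and J on the −x side, so J = (-31.80, 0.000). Tangency of A1 to FJ means the radius VJ is perpendicular to FJ, so V = J + (0, 13.9) = (-31.80, 13.90). Since VT ⟂ TR (tangency), |VR| = √(13.9² + 22.4²) = 26.36 regardless of where T sits on A1. So R lies on both circle(F, 34.25) and circle(V, 26.36); the above-FJ intersection is R = (-12.52, 31.88). T is the foot of the tangent from R: T = (-18.38, 10.26).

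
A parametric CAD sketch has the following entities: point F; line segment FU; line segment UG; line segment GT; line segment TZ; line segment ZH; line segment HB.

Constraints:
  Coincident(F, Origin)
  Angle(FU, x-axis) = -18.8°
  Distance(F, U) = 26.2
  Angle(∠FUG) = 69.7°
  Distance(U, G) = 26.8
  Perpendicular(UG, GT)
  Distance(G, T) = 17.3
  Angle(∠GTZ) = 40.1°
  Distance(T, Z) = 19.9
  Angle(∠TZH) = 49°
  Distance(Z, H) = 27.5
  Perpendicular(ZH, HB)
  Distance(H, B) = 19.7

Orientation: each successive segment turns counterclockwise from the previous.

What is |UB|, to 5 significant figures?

46.777

∠TZH = 49.0° gives ZH at 92.400° from the x-axis; with |ZH| = 27.5, H = (21.207, 32.955). ZH is perpendicular to HB, so HB runs at -177.60°; with |HB| = 19.7, B = (1.5246, 32.130). Then |UB| = |B − U| = 46.777.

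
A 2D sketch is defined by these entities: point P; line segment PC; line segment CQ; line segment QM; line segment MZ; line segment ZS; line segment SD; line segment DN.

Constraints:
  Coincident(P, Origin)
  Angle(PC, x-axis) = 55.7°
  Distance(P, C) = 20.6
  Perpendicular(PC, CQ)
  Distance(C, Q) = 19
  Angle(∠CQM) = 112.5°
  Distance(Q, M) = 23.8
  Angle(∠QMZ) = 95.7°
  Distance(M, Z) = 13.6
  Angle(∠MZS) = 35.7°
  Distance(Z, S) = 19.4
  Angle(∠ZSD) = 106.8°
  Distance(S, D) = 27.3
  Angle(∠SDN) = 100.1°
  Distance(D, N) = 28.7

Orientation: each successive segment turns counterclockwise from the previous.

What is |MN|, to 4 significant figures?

32.55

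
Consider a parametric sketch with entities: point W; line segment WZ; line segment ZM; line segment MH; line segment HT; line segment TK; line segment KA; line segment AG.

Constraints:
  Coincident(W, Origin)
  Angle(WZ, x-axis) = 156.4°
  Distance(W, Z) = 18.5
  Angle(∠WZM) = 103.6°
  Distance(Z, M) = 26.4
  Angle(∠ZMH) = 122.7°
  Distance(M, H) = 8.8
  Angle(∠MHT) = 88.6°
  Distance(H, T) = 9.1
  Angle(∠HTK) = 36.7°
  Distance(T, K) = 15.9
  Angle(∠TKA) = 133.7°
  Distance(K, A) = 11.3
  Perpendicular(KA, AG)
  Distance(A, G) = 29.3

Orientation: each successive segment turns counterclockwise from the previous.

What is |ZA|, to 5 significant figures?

40.408

W is at the origin; WZ runs at 156.4° with length 18.5, so Z = (-16.953, 7.4065). ∠WZM = 103.6° gives ZM at -127.20° from the x-axis; with |ZM| = 26.4, M = (-32.914, -13.622). ∠ZMH = 122.7° gives MH at -69.900° from the x-axis; with |MH| = 8.8, H = (-29.890, -21.886). ∠MHT = 88.6° gives HT at 21.500° from the x-axis; with |HT| = 9.1, T = (-21.423, -18.551). ∠HTK = 36.7° gives TK at 164.80° from the x-axis; with |TK| = 15.9, K = (-36.767, -14.382). ∠TKA = 133.7° gives KA at -148.90° from the x-axis; with |KA| = 11.3, A = (-46.443, -20.219). Then |ZA| = |A − Z| = 40.408.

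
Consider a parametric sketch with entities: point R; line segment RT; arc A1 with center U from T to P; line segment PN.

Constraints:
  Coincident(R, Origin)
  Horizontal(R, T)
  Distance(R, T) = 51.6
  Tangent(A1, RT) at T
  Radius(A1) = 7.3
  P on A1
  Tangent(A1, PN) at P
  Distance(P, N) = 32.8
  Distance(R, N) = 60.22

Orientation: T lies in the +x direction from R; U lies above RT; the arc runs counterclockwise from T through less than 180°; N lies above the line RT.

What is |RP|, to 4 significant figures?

59.16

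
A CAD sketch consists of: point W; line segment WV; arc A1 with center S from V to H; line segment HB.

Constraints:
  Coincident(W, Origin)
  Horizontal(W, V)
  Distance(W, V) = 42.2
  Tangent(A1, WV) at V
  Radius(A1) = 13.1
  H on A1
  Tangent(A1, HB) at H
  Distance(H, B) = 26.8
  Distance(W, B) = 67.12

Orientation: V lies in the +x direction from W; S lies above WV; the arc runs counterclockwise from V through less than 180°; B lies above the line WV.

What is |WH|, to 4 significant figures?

57.02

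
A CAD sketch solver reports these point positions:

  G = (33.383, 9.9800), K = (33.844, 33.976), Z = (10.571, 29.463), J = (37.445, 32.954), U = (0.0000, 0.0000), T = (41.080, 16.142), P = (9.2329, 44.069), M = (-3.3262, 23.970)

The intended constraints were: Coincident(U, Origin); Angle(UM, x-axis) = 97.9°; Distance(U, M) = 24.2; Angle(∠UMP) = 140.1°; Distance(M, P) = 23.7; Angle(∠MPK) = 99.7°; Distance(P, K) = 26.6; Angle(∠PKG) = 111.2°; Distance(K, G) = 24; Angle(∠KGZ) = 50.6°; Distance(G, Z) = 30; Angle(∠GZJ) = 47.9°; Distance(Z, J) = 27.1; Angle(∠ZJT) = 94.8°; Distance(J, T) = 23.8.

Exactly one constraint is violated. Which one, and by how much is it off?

Distance(J, T) = 23.8 — off by 6.60.

U = (0.00, 0.00) ✓; UM at 97.90° ✓; |UM| = 24.20 ✓; ∠UMP = 140.1° ✓; |MP| = 23.70 ✓; ∠MPK = 99.70° ✓; |PK| = 26.60 ✓; ∠PKG = 111.2° ✓; |KG| = 24.00 ✓; ∠KGZ = 50.60° ✓; |GZ| = 30.00 ✓; ∠GZJ = 47.90° ✓; |ZJ| = 27.10 ✓; ∠ZJT = 94.80° ✓; |JT| = 17.20 ✗.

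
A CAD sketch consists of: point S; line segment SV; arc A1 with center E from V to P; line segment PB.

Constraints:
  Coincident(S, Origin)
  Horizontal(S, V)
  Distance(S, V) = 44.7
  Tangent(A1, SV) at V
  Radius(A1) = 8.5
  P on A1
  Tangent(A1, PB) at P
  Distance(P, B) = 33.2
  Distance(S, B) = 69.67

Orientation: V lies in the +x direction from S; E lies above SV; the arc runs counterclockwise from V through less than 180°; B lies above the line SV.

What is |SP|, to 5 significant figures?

53.698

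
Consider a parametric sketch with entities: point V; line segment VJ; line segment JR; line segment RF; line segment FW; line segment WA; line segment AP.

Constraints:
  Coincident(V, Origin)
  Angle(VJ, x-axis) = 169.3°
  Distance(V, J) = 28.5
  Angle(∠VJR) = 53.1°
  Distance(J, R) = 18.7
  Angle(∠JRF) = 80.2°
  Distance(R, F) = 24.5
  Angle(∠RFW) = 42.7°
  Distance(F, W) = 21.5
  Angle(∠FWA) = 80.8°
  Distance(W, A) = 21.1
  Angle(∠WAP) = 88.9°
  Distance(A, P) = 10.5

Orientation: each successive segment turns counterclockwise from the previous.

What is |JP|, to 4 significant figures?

27.21

V is at the origin; VJ runs at 169.3° with length 28.5, so J = (-28.00, 5.291). ∠VJR = 53.1° gives JR at -63.80° from the x-axis; with |JR| = 18.7, R = (-19.75, -11.49). ∠JRF = 80.2° gives RF at 36.00° from the x-axis; with |RF| = 24.5, F = (0.07261, 2.914). ∠RFW = 42.7° gives FW at 173.3° from the x-axis; with |FW| = 21.5, W = (-21.28, 5.422). ∠FWA = 80.8° gives WA at -87.50° from the x-axis; with |WA| = 21.1, A = (-20.36, -15.66). ∠WAP = 88.9° gives AP at 3.600° from the x-axis; with |AP| = 10.5, P = (-9.881, -15.00). Then |JP| = |P − J| = 27.21.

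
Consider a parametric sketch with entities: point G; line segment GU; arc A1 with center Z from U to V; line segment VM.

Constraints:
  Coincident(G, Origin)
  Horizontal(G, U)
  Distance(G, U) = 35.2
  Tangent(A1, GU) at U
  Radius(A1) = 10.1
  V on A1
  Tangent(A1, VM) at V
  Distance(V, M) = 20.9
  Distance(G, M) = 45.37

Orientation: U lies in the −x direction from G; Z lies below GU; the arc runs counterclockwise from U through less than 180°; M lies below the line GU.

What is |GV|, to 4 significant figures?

46.25

Checks: |ZV| = 10.10 ✓; ∠(ZV, VM) = 90.00° ✓; |VM| = 20.90 ✓; |GM| = 45.37 ✓.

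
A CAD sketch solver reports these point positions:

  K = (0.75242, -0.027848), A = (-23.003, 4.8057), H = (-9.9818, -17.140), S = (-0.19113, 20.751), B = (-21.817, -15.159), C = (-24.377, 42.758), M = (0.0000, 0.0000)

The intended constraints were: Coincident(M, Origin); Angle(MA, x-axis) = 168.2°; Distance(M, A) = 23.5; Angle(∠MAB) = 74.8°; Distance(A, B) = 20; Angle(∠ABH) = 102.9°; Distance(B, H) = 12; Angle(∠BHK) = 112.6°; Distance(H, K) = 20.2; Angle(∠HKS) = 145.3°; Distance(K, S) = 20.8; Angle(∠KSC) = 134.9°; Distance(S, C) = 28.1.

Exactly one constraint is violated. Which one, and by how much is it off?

Distance(S, C) = 28.1 — off by 4.60.

M = (0.00, 0.00) ✓; MA at 168.2° ✓; |MA| = 23.50 ✓; ∠MAB = 74.80° ✓; |AB| = 20.00 ✓; ∠ABH = 102.9° ✓; |BH| = 12.00 ✓; ∠BHK = 112.6° ✓; |HK| = 20.20 ✓; ∠HKS = 145.3° ✓; |KS| = 20.80 ✓; ∠KSC = 134.9° ✓; |SC| = 32.70 ✗.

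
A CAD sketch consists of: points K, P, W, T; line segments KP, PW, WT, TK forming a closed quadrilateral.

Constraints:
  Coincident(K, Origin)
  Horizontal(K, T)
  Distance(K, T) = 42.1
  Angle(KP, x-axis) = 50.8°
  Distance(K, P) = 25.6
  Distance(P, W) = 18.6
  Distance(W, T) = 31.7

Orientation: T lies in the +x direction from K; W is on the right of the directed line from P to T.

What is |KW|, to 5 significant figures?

10.688

Checks: |PW| = 18.60 ✓; |WT| = 31.70 ✓.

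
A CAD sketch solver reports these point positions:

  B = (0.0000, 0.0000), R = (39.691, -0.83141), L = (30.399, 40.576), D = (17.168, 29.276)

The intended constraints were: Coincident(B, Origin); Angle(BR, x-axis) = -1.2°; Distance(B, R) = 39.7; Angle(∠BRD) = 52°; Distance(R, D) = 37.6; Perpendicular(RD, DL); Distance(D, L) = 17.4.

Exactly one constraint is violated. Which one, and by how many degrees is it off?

Perpendicular(RD, DL) — off by 3.70°.

B = (0.00, 0.00) ✓; BR at -1.200° ✓; |BR| = 39.70 ✓; ∠BRD = 52.00° ✓; |RD| = 37.60 ✓; ∠(RD, DL) = 86.30° ✗; |DL| = 17.40 ✓.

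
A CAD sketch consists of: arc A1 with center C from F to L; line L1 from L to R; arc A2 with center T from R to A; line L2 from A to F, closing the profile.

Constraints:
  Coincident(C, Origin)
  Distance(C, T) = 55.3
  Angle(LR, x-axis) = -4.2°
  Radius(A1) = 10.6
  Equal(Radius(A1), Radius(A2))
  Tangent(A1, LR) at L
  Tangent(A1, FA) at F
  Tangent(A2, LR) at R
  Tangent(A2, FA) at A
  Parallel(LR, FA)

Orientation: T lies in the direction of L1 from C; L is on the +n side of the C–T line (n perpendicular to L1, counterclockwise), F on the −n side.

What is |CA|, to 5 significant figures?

56.307

The slot axis is L1's direction at -4.2°, so u = (cos -4.2°, sin -4.2°) = (0.99731, -0.073238) and n = (−sin -4.2°, cos -4.2°) = (0.073238, 0.99731). C is at the origin and T lies 55.3 along u from C, so T = 55.3·u = (55.151, -4.0501). Tangency of A1 to both parallel lines with radius 10.6 puts L and F at C ± 10.6·n: L = (0.77632, 10.572), F = (-0.77632, -10.572). Equal radii place R and A the same way about T: R = T + 10.6·n = (55.928, 6.5215), A = T − 10.6·n = (54.375, -14.622). Then |CA| = |A − C| = 56.307.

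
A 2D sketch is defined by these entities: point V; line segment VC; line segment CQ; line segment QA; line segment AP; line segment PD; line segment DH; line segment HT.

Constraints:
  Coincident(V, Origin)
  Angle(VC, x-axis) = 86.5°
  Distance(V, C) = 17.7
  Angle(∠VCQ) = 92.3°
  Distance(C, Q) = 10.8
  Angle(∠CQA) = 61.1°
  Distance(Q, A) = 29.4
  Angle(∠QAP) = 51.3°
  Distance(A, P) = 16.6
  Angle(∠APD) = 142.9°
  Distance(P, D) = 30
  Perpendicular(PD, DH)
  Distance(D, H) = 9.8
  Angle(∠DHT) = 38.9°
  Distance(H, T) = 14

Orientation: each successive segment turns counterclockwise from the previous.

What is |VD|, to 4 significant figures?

36.34

V is at the origin; VC runs at 86.5° with length 17.7, so C = (1.081, 17.67). ∠VCQ = 92.3° gives CQ at 174.2° from the x-axis; with |CQ| = 10.8, Q = (-9.664, 18.76). ∠CQA = 61.1° gives QA at -66.90° from the x-axis; with |QA| = 29.4, A = (1.871, -8.284). ∠QAP = 51.3° gives AP at 61.80° from the x-axis; with |AP| = 16.6, P = (9.715, 6.345). ∠APD = 142.9° gives PD at 98.90° from the x-axis; with |PD| = 30.0, D = (5.074, 35.98). Then |VD| = |D − V| = 36.34.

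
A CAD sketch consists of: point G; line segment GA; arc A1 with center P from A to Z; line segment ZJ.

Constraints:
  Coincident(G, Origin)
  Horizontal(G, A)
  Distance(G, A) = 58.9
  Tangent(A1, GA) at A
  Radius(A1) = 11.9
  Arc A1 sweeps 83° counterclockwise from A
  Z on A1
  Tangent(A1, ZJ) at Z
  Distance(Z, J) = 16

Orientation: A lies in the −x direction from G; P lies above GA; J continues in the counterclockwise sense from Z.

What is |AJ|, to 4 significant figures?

29.71

G is at the origin; G and A share the same y with |GA| = 58.9 and A on the −x side, so A = (-58.90, 0.000). Since A1 is tangent to GA there, PA ⟂ GA, so P = A + (0, 11.9) = (-58.90, 11.90). On A1, A sits at bearing -90° from P; an 83° counterclockwise sweep puts Z at bearing -7°, so Z = P + 11.9·(cos -7°, sin -7°) = (-47.09, 10.45). A1 meets ZJ tangentially, so PZ is at right angles to ZJ, so ZJ runs along (−sin -7°, cos -7°); with |ZJ| = 16.0, J = (-45.14, 26.33). Then |AJ| = |J − A| = 29.71.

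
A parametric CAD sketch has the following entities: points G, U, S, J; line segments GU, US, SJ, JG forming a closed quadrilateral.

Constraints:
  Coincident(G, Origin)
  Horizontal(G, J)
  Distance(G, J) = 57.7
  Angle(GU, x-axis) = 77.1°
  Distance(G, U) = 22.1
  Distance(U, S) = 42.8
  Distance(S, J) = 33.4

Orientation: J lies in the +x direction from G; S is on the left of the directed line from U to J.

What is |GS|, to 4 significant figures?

56.21

Checks: |US| = 42.80 ✓; |SJ| = 33.40 ✓.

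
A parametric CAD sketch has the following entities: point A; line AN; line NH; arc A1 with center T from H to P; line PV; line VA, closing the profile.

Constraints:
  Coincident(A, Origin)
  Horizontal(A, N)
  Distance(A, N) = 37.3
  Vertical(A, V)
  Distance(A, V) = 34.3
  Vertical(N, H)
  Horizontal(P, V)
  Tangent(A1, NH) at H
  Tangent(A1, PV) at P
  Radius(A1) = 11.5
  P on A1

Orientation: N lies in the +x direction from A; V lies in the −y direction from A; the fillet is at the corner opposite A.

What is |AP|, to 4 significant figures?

42.92

A is at the origin; A and N share the same y with |AN| = 37.3 and N on the +x side, so N = (37.30, 0.000). A and V share the same x with |AV| = 34.3 and V on the −y side, so V = (0.000, -34.30). The virtual corner opposite A is at (37.30, -34.30). Since A1 is tangent to NH there, TH ⟂ NH and the tangent condition forces TP to be normal to PV, with radius 11.5, so the center T sits 11.5 in from both sides at T = (25.80, -22.80). That places the tangent points at H = (37.30, -22.80) on NH and P = (25.80, -34.30) on PV. Then |AP| = |P − A| = 42.92.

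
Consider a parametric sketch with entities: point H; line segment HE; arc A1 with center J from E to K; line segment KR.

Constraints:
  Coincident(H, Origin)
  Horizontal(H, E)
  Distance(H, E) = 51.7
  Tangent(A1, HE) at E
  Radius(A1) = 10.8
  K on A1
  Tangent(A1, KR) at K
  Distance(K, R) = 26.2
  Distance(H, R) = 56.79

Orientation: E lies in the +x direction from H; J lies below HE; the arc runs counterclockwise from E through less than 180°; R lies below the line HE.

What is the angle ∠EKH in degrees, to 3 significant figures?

118°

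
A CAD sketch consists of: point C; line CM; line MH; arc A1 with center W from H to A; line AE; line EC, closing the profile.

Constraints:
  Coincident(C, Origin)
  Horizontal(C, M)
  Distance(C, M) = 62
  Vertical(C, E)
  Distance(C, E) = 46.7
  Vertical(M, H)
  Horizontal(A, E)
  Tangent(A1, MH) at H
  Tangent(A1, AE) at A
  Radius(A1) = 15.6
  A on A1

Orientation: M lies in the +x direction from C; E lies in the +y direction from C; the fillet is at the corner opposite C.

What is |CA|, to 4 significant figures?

65.83

The virtual corner opposite C is at (62.00, 46.70). Since A1 is tangent to MH there, WH ⟂ MH and A1 meets AE tangentially, so WA is at right angles to AE, with radius 15.6, so the center W sits 15.6 in from both sides at W = (46.40, 31.10). That places the tangent points at H = (62.00, 31.10) on MH and A = (46.40, 46.70) on AE. Then |CA| = |A − C| = 65.83.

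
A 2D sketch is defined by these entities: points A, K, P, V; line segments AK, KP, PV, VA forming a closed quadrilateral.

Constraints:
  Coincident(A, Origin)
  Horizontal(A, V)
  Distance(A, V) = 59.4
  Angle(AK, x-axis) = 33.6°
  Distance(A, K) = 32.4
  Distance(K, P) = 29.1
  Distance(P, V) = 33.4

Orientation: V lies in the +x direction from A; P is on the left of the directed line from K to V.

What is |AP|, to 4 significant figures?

61.47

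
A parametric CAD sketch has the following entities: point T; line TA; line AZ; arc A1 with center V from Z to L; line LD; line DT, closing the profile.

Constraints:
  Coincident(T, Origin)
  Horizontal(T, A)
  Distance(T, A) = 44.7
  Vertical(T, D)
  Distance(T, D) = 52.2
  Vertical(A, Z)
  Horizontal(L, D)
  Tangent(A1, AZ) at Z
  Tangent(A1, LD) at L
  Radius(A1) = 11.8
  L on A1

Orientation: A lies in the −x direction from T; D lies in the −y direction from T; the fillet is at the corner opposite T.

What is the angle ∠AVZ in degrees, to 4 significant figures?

73.72°

T is at the origin; TA is horizontal with |TA| = 44.7 and A on the −x side, so A = (-44.70, 0.000). TD is vertical with |TD| = 52.2 and D on the −y side, so D = (0.000, -52.20). The virtual corner opposite T is at (-44.70, -52.20). Since A1 is tangent to AZ there, VZ ⟂ AZ and the tangent condition forces VL to be normal to LD, with radius 11.8, so the center V sits 11.8 in from both sides at V = (-32.90, -40.40). That places the tangent points at Z = (-44.70, -40.40) on AZ and L = (-32.90, -52.20) on LD. Then cos ∠AVZ = VA·VZ / (|VA||VZ|), giving 73.72°.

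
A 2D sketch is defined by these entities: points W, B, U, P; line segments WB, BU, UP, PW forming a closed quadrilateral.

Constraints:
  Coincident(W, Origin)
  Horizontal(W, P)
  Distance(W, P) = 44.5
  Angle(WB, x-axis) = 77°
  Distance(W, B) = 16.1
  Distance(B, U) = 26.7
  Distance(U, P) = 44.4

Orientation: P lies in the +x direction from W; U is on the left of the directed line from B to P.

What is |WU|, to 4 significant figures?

41.90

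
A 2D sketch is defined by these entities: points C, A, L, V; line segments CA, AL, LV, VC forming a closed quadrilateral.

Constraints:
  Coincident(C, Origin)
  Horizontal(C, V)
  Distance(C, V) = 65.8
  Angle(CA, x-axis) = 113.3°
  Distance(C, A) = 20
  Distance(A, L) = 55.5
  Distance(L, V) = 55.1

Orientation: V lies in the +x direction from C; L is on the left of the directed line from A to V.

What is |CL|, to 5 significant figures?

61.900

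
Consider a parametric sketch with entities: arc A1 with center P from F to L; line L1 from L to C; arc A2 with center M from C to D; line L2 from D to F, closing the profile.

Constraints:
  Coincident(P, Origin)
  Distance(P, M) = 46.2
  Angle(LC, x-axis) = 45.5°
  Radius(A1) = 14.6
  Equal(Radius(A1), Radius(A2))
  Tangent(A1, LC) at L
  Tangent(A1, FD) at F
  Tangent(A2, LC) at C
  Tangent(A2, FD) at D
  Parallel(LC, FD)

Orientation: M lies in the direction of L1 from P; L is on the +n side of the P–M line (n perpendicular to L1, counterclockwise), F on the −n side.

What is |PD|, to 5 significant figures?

48.452

The slot axis is L1's direction at 45.5°, so u = (cos 45.5°, sin 45.5°) = (0.70091, 0.71325) and n = (−sin 45.5°, cos 45.5°) = (-0.71325, 0.70091). P is at the origin and M lies 46.2 along u from P, so M = 46.2·u = (32.382, 32.952). Tangency of A1 to both parallel lines with radius 14.6 puts L and F at P ± 14.6·n: L = (-10.413, 10.233), F = (10.413, -10.233). Equal radii place C and D the same way about M: C = M + 14.6·n = (21.969, 43.185), D = M − 14.6·n = (42.795, 22.719). Then |PD| = |D − P| = 48.452.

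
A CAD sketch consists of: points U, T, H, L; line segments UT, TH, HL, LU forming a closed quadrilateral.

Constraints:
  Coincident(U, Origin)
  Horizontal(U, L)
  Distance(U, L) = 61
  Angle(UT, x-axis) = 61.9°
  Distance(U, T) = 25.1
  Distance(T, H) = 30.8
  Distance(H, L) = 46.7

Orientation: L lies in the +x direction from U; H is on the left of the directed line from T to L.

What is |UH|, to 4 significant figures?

54.43

Checks: U.y = 0.00, L.y = 0.00 ✓; |TH| = 30.80 ✓; |HL| = 46.70 ✓.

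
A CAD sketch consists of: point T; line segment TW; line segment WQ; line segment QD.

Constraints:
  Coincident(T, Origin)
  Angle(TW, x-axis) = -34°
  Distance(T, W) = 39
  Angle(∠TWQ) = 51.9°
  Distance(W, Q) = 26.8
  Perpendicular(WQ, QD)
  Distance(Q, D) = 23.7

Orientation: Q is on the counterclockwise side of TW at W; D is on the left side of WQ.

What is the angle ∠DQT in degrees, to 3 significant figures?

5.09°

T is at the origin; TW runs at -34.0° with length 39.0, so W = 39.0·(cos -34.0°, sin -34.0°) = (32.3, -21.8). ∠TWQ = 51.9°, so WQ runs at -34.0° + (180° − 51.9°) = 94.1° from the x-axis; with |WQ| = 26.8, Q = W + 26.8·(cos 94.1°, sin 94.1°) = (30.4, 4.92). WQ ⟂ QD; with |QD| = 23.7 on the left of WQ, D = Q + 23.7·(-0.997, -0.0715) = (6.78, 3.23). Then cos ∠DQT = QD·QT / (|QD||QT|), giving 5.09°.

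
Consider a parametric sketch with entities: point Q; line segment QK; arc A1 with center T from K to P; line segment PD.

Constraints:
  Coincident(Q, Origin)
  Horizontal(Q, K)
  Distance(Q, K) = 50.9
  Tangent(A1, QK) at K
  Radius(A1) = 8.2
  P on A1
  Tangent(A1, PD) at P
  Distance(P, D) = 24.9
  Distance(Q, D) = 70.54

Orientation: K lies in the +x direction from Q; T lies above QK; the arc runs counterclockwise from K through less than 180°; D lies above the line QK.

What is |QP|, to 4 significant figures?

59.37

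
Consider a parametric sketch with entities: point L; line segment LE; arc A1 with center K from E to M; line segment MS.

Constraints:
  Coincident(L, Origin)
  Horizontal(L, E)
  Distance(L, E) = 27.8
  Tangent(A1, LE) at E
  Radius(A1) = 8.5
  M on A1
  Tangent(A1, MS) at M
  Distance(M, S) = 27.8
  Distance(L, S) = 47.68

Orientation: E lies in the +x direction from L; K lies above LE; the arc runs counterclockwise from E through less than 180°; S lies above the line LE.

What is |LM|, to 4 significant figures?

37.56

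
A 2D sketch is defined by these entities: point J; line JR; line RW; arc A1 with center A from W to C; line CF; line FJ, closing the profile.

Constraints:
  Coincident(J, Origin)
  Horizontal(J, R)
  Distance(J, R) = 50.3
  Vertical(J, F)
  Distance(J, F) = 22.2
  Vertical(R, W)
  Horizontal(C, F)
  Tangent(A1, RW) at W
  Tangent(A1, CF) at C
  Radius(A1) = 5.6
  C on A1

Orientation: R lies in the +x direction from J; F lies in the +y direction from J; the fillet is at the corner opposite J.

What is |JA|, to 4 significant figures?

47.68

J and F share the same x with |JF| = 22.2 and F on the +y side, so F = (0.000, 22.20). The virtual corner opposite J is at (50.30, 22.20). The tangent condition forces AW to be normal to RW and tangency of A1 to CF means the radius AC is perpendicular to CF, with radius 5.6, so the center A sits 5.6 in from both sides at A = (44.70, 16.60). Then |JA| = |A − J| = 47.68.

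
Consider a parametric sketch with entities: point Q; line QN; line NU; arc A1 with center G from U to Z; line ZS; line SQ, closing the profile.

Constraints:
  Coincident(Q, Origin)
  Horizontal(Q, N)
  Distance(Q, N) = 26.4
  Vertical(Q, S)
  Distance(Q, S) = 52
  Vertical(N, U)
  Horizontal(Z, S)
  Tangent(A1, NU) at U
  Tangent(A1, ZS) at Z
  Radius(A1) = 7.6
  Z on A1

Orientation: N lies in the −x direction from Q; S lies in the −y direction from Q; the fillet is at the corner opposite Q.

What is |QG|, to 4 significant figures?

48.22

QS is vertical with |QS| = 52.0 and S on the −y side, so S = (0.000, -52.00). The virtual corner opposite Q is at (-26.40, -52.00). Since A1 is tangent to NU there, GU ⟂ NU and tangency of A1 to ZS means the radius GZ is perpendicular to ZS, with radius 7.6, so the center G sits 7.6 in from both sides at G = (-18.80, -44.40). Then |QG| = |G − Q| = 48.22.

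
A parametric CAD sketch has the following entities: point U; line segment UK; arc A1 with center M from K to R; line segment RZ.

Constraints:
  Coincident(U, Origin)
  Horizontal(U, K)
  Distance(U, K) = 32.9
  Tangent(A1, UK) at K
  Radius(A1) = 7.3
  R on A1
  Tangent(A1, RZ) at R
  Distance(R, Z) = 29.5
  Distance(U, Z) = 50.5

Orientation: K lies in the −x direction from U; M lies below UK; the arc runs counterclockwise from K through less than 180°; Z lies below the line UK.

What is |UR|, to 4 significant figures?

41.00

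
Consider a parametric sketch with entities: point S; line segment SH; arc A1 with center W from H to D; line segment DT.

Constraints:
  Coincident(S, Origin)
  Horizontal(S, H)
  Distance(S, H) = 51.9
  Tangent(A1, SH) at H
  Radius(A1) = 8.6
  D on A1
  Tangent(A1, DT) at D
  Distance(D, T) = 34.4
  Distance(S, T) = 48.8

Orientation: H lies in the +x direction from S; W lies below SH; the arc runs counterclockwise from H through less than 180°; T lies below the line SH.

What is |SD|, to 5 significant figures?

44.236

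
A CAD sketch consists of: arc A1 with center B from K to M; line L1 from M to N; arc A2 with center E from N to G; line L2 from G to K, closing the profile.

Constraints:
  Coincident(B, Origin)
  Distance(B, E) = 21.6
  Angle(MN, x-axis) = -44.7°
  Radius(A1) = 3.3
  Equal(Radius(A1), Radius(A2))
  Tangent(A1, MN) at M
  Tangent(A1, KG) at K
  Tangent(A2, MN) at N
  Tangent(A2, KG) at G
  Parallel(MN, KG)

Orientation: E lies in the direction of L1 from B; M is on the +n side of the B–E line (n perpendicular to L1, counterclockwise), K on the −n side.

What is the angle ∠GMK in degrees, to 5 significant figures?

73.009°

Tangency of A1 to both parallel lines with radius 3.3 puts M and K at B ± 3.3·n: M = (2.3212, 2.3456), K = (-2.3212, -2.3456). Equal radii place N and G the same way about E: N = E + 3.3·n = (17.674, -12.848), G = E − 3.3·n = (13.032, -17.539). Then cos ∠GMK = MG·MK / (|MG||MK|), giving 73.009°.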